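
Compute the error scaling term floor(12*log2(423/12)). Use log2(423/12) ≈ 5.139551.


log2(n/k) = log2(423/12) ≈ 5.139551.
k*log2(n/k) ≈ 12*5.139551 = 61.674612.
floor(61.674612) = 61.

61


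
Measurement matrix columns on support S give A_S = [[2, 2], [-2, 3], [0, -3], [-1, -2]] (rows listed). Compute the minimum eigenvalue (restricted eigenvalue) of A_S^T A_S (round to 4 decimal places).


A_S^T A_S = [[9, 0], [0, 26]].
trace = 35.
det = 234.
disc = trace^2 - 4*det = 1225 - 4*234 = 289.
sqrt(289) = 17.
lam_min = (35 - 17)/2 = 9 = 9.0000.

9.0000


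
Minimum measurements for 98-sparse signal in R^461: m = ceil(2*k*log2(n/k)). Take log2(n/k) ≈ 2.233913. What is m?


log2(n/k) = log2(461/98) ≈ 2.233913.
2*k*log2(n/k) ≈ 2*98*2.233913 = 437.846948.
m = ceil(437.846948) = 438.

438


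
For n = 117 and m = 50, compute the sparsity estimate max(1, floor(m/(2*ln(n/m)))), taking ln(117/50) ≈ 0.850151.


n/m = 117/50.
ln(n/m) ≈ 0.850151.
2*ln(n/m) ≈ 1.700302.
m/(2*ln(n/m)) ≈ 50/1.700302 ≈ 29.4065.
floor = 29.
k_max = max(1, 29) = 29.

29


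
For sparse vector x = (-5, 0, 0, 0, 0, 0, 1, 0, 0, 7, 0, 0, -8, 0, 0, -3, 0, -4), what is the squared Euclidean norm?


Non-zero entries: [(0, -5), (6, 1), (9, 7), (12, -8), (15, -3), (17, -4)]
Squares: [25, 1, 49, 64, 9, 16]
||x||_2^2 = sum = 164.

164


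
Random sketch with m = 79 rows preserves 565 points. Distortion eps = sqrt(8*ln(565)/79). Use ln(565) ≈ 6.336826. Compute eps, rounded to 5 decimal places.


ln(565) ≈ 6.336826.
8*ln(N)/m ≈ 8*6.336826/79 ≈ 0.6417039.
eps = sqrt(0.6417039) ≈ 0.8010642 ≈ 0.80106.

0.80106


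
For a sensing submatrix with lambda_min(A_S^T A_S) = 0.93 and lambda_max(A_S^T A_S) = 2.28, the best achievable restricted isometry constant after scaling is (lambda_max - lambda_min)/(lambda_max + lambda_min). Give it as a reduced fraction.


lambda_max - lambda_min = 2.28 - 0.93 = 1.35.
lambda_max + lambda_min = 2.28 + 0.93 = 3.21.
delta = 1.35/3.21 = 135/321 = 45/107.

45/107


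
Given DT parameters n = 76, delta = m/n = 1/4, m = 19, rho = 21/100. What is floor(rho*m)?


m = 1/4*76 = 19.
rho = 21/100.
rho*m = 21/100*19 = 3.99.
k = floor(3.99) = 3.

3


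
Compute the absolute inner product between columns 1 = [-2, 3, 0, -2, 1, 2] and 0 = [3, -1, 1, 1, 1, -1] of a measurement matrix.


Inner product: -2*3 + 3*-1 + 0*1 + -2*1 + 1*1 + 2*-1
Products: [-6, -3, 0, -2, 1, -2]
Sum = -12.
|dot| = 12.

12


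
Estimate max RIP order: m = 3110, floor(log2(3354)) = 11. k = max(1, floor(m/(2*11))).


floor(log2(3354)) = 11.
2*11 = 22.
m/(2*floor(log2(n))) = 3110/22 ≈ 141.3636.
floor = 141.
k = max(1, 141) = 141.

141


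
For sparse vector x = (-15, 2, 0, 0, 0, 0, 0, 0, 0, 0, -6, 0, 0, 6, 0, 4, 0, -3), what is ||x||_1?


Non-zero entries: [(0, -15), (1, 2), (10, -6), (13, 6), (15, 4), (17, -3)]
Absolute values: [15, 2, 6, 6, 4, 3]
||x||_1 = sum = 36.

36


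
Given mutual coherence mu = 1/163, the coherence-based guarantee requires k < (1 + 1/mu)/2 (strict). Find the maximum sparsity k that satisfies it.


1/mu = 163.
1 + 1/mu = 164.
(1 + 1/mu)/2 = 82 is an integer and the inequality is strict, so k_max = 82 - 1 = 81.

81


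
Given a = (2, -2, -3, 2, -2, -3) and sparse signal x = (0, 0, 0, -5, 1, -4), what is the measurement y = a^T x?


Non-zero terms: ['2*-5', '-2*1', '-3*-4']
Products: [-10, -2, 12]
y = sum = 0.

0


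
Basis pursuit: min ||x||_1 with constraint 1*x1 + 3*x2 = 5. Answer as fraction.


Axis intercepts:
  x1 = 5, x2 = 0: L1 = 5
  x1 = 0, x2 = 5/3: L1 = 5/3
x* = (0, 5/3)
||x*||_1 = 5/3.

5/3


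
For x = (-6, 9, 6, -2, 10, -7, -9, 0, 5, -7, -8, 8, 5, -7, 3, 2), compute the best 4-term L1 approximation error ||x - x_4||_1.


Sorted |x_i| descending: [10, 9, 9, 8, 8, 7, 7, 7, 6, 6, 5, 5, 3, 2, 2, 0]
Keep top 4: [10, 9, 9, 8]
Tail entries: [8, 7, 7, 7, 6, 6, 5, 5, 3, 2, 2, 0]
L1 error = sum of tail = 58.

58


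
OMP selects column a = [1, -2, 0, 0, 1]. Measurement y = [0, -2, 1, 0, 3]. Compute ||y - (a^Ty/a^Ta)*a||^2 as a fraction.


a^T a = 6.
a^T y = 7.
coeff = 7/6 = 7/6.
||r||^2 = 35/6.

35/6


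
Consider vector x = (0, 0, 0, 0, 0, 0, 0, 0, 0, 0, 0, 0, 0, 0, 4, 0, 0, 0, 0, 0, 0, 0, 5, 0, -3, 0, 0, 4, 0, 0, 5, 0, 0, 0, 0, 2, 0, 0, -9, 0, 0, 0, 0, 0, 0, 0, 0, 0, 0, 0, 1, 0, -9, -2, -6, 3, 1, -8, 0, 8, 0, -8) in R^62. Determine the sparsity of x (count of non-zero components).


Non-zero positions: [14, 22, 24, 27, 30, 35, 38, 50, 52, 53, 54, 55, 56, 57, 59, 61].
Sparsity = 16.

16


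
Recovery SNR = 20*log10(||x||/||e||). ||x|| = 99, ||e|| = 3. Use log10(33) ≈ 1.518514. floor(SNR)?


||x||/||e|| = 99/3 = 33.
log10(33) ≈ 1.518514.
20*log10(||x||/||e||) ≈ 20*1.518514 = 30.37028.
floor(30.37028) = 30.

30


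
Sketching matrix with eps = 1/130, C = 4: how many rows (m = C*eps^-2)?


1/eps = 130.
(1/eps)^2 = 16900.
m = 4*16900 = 67600.

67600


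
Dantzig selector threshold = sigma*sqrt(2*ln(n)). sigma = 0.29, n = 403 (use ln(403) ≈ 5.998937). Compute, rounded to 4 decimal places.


ln(403) ≈ 5.998937.
2*ln(n) ≈ 11.997874.
sqrt(2*ln(n)) ≈ sqrt(11.997874) ≈ 3.463795.
threshold ≈ 0.29*3.463795 = 1.00450055 ≈ 1.0045.

1.0045


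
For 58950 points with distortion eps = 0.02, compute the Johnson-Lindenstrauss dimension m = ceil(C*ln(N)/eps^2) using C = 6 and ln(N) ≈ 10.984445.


ln(58950) ≈ 10.984445.
eps^2 = 0.02^2 = 0.0004.
C*ln(N)/eps^2 ≈ 6*10.984445/0.0004 ≈ 164766.675.
m = ceil(164766.675) = 164767.

164767


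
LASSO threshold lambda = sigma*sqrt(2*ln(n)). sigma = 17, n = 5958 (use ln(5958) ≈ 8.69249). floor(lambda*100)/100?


ln(5958) ≈ 8.69249.
2*ln(n) ≈ 17.38498.
sqrt(2*ln(n)) ≈ sqrt(17.38498) ≈ 4.16953.
lambda ≈ 17*4.16953 = 70.88201.
floor(lambda*100)/100 = 70.88.

70.88


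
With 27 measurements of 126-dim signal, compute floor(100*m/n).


100*m/n = 100*27/126 ≈ 21.4286.
floor = 21.

21


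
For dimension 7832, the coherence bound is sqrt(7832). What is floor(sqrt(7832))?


88^2 = 7744 <= 7832 < 7921 = 89^2, so 88 <= sqrt(7832) < 89.
floor(sqrt(7832)) = 88.

88


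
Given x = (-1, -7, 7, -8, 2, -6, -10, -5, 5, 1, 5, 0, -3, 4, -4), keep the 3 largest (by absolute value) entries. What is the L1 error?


Sorted |x_i| descending: [10, 8, 7, 7, 6, 5, 5, 5, 4, 4, 3, 2, 1, 1, 0]
Keep top 3: [10, 8, 7]
Tail entries: [7, 6, 5, 5, 5, 4, 4, 3, 2, 1, 1, 0]
L1 error = sum of tail = 43.

43


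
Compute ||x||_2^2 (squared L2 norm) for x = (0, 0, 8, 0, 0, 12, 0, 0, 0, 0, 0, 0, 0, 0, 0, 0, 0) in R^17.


Non-zero entries: [(2, 8), (5, 12)]
Squares: [64, 144]
||x||_2^2 = sum = 208.

208


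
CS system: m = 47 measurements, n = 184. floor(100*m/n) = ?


100*m/n = 100*47/184 ≈ 25.5435.
floor = 25.

25


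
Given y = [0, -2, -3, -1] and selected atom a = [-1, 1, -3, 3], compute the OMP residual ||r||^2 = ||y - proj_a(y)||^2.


a^T a = 20.
a^T y = 4.
coeff = 4/20 = 1/5.
||r||^2 = 66/5.

66/5


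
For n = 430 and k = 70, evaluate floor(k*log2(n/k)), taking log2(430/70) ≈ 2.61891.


log2(n/k) = log2(430/70) ≈ 2.61891.
k*log2(n/k) ≈ 70*2.61891 = 183.3237.
floor(183.3237) = 183.

183


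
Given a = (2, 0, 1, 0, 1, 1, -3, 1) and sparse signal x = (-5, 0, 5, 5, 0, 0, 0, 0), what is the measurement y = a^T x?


Non-zero terms: ['2*-5', '1*5', '0*5']
Products: [-10, 5, 0]
y = sum = -5.

-5


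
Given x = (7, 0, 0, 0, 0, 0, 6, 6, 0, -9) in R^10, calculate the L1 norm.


Non-zero entries: [(0, 7), (6, 6), (7, 6), (9, -9)]
Absolute values: [7, 6, 6, 9]
||x||_1 = sum = 28.

28


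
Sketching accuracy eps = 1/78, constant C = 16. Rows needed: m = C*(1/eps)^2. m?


1/eps = 78.
(1/eps)^2 = 6084.
m = 16*6084 = 97344.

97344


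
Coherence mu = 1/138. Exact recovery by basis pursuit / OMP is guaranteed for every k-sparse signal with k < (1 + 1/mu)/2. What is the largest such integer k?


1/mu = 138.
1 + 1/mu = 139.
(1 + 1/mu)/2 = 69.5 is not an integer, so k_max = floor(69.5) = 69.

69


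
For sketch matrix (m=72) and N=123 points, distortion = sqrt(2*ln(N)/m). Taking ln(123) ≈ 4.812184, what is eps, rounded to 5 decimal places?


ln(123) ≈ 4.812184.
2*ln(N)/m ≈ 2*4.812184/72 ≈ 0.13367178.
eps = sqrt(0.13367178) ≈ 0.3656115 ≈ 0.36561.

0.36561


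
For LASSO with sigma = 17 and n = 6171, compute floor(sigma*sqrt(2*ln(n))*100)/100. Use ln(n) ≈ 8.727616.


ln(6171) ≈ 8.727616.
2*ln(n) ≈ 17.455232.
sqrt(2*ln(n)) ≈ sqrt(17.455232) ≈ 4.177946.
lambda ≈ 17*4.177946 = 71.025082.
floor(lambda*100)/100 = 71.02.

71.02


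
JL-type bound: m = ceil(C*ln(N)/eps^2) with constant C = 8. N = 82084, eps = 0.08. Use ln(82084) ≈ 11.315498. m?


ln(82084) ≈ 11.315498.
eps^2 = 0.08^2 = 0.0064.
C*ln(N)/eps^2 ≈ 8*11.315498/0.0064 ≈ 14144.3725.
m = ceil(14144.3725) = 14145.

14145


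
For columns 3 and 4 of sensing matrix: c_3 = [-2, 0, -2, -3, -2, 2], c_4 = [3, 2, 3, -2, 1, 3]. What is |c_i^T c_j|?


Inner product: -2*3 + 0*2 + -2*3 + -3*-2 + -2*1 + 2*3
Products: [-6, 0, -6, 6, -2, 6]
Sum = -2.
|dot| = 2.

2


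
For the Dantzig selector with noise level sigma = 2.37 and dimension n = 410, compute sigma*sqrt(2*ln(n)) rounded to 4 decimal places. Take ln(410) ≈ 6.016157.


ln(410) ≈ 6.016157.
2*ln(n) ≈ 12.032314.
sqrt(2*ln(n)) ≈ sqrt(12.032314) ≈ 3.468763.
threshold ≈ 2.37*3.468763 = 8.22096831 ≈ 8.2210.

8.2210


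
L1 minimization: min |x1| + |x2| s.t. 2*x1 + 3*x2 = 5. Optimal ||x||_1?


Axis intercepts:
  x1 = 5/2, x2 = 0: L1 = 5/2
  x1 = 0, x2 = 5/3: L1 = 5/3
x* = (0, 5/3)
||x*||_1 = 5/3.

5/3


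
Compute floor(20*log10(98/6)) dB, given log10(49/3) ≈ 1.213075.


||x||/||e|| = 98/6 = 49/3.
log10(49/3) ≈ 1.213075.
20*log10(||x||/||e||) ≈ 20*1.213075 = 24.2615.
floor(24.2615) = 24.

24


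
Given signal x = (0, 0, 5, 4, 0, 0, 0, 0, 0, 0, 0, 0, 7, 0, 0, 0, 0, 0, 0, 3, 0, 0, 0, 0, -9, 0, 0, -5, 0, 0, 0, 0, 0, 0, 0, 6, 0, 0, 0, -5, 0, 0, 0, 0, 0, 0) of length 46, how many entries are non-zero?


Non-zero positions: [2, 3, 12, 19, 24, 27, 35, 39].
Sparsity = 8.

8


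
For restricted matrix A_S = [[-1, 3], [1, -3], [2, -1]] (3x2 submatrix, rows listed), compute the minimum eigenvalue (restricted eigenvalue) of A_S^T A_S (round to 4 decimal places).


A_S^T A_S = [[6, -8], [-8, 19]].
trace = 25.
det = 50.
disc = trace^2 - 4*det = 625 - 4*50 = 425.
sqrt(425) ≈ 20.615528.
lam_min = (25 - sqrt(425))/2 ≈ (25 - 20.615528)/2 = 2.192236 ≈ 2.1922.

2.1922


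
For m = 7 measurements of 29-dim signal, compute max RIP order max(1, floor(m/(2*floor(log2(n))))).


floor(log2(29)) = 4.
2*4 = 8.
m/(2*floor(log2(n))) = 7/8 ≈ 0.875.
floor = 0.
k = max(1, 0) = 1.

1


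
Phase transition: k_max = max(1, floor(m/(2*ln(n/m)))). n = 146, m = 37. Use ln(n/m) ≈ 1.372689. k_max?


n/m = 146/37.
ln(n/m) ≈ 1.372689.
2*ln(n/m) ≈ 2.745378.
m/(2*ln(n/m)) ≈ 37/2.745378 ≈ 13.4772.
floor = 13.
k_max = max(1, 13) = 13.

13


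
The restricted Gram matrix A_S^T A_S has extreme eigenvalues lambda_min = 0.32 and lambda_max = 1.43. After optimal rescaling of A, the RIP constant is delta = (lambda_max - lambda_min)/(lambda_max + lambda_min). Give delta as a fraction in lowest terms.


lambda_max - lambda_min = 1.43 - 0.32 = 1.11.
lambda_max + lambda_min = 1.43 + 0.32 = 1.75.
delta = 1.11/1.75 = 111/175.

111/175


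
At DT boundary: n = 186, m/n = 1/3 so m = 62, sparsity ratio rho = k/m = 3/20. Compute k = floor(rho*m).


m = 1/3*186 = 62.
rho = 3/20.
rho*m = 3/20*62 = 9.3.
k = floor(9.3) = 9.

9


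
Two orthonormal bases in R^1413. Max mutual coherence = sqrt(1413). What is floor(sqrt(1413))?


37^2 = 1369 <= 1413 < 1444 = 38^2, so 37 <= sqrt(1413) < 38.
floor(sqrt(1413)) = 37.

37


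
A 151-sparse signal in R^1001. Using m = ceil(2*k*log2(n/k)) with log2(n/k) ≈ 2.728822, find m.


log2(n/k) = log2(1001/151) ≈ 2.728822.
2*k*log2(n/k) ≈ 2*151*2.728822 = 824.104244.
m = ceil(824.104244) = 825.

825


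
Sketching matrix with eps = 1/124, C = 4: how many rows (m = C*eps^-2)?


1/eps = 124.
(1/eps)^2 = 15376.
m = 4*15376 = 61504.

61504


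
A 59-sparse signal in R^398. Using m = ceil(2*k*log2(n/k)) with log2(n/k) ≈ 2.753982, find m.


log2(n/k) = log2(398/59) ≈ 2.753982.
2*k*log2(n/k) ≈ 2*59*2.753982 = 324.969876.
m = ceil(324.969876) = 325.

325


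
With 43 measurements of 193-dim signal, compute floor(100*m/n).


100*m/n = 100*43/193 ≈ 22.2798.
floor = 22.

22


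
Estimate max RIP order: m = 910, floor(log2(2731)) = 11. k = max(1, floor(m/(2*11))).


floor(log2(2731)) = 11.
2*11 = 22.
m/(2*floor(log2(n))) = 910/22 ≈ 41.3636.
floor = 41.
k = max(1, 41) = 41.

41


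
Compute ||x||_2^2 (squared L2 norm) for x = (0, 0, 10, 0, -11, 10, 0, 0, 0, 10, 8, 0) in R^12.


Non-zero entries: [(2, 10), (4, -11), (5, 10), (9, 10), (10, 8)]
Squares: [100, 121, 100, 100, 64]
||x||_2^2 = sum = 485.

485


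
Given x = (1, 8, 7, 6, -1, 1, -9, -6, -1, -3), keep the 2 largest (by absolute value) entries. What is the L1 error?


Sorted |x_i| descending: [9, 8, 7, 6, 6, 3, 1, 1, 1, 1]
Keep top 2: [9, 8]
Tail entries: [7, 6, 6, 3, 1, 1, 1, 1]
L1 error = sum of tail = 26.

26


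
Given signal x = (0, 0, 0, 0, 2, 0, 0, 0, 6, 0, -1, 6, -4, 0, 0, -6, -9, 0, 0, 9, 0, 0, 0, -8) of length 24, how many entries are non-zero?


Non-zero positions: [4, 8, 10, 11, 12, 15, 16, 19, 23].
Sparsity = 9.

9


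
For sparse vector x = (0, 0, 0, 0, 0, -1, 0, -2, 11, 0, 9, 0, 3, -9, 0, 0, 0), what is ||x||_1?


Non-zero entries: [(5, -1), (7, -2), (8, 11), (10, 9), (12, 3), (13, -9)]
Absolute values: [1, 2, 11, 9, 3, 9]
||x||_1 = sum = 35.

35


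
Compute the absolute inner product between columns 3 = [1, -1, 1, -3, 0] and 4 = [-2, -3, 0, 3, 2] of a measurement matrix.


Inner product: 1*-2 + -1*-3 + 1*0 + -3*3 + 0*2
Products: [-2, 3, 0, -9, 0]
Sum = -8.
|dot| = 8.

8


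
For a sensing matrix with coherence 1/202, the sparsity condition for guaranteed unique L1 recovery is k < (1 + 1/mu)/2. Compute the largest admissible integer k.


1/mu = 202.
1 + 1/mu = 203.
(1 + 1/mu)/2 = 101.5 is not an integer, so k_max = floor(101.5) = 101.

101


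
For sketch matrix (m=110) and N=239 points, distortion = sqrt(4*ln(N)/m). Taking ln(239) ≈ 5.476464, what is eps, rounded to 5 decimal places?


ln(239) ≈ 5.476464.
4*ln(N)/m ≈ 4*5.476464/110 ≈ 0.19914415.
eps = sqrt(0.19914415) ≈ 0.4462557 ≈ 0.44626.

0.44626


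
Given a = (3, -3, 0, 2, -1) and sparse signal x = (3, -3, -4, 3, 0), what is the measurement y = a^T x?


Non-zero terms: ['3*3', '-3*-3', '0*-4', '2*3']
Products: [9, 9, 0, 6]
y = sum = 24.

24


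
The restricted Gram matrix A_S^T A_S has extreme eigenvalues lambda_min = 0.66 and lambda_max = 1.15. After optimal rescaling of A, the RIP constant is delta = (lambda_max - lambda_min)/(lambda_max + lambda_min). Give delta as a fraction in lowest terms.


lambda_max - lambda_min = 1.15 - 0.66 = 0.49.
lambda_max + lambda_min = 1.15 + 0.66 = 1.81.
delta = 0.49/1.81 = 49/181.

49/181


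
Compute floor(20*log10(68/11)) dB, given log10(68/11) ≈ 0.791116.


||x||/||e|| = 68/11.
log10(68/11) ≈ 0.791116.
20*log10(||x||/||e||) ≈ 20*0.791116 = 15.82232.
floor(15.82232) = 15.

15


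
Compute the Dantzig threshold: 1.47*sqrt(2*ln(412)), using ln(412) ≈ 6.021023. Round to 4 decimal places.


ln(412) ≈ 6.021023.
2*ln(n) ≈ 12.042046.
sqrt(2*ln(n)) ≈ sqrt(12.042046) ≈ 3.470165.
threshold ≈ 1.47*3.470165 = 5.10114255 ≈ 5.1011.

5.1011


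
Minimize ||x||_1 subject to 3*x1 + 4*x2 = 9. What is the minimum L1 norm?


Axis intercepts:
  x1 = 3, x2 = 0: L1 = 3
  x1 = 0, x2 = 9/4: L1 = 9/4
x* = (0, 9/4)
||x*||_1 = 9/4.

9/4


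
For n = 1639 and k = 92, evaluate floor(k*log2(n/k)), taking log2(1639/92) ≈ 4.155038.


log2(n/k) = log2(1639/92) ≈ 4.155038.
k*log2(n/k) ≈ 92*4.155038 = 382.263496.
floor(382.263496) = 382.

382


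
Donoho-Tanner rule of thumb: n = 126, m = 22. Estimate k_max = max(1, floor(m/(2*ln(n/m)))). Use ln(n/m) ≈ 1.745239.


n/m = 126/22 = 63/11.
ln(n/m) ≈ 1.745239.
2*ln(n/m) ≈ 3.490478.
m/(2*ln(n/m)) ≈ 22/3.490478 ≈ 6.3029.
floor = 6.
k_max = max(1, 6) = 6.

6


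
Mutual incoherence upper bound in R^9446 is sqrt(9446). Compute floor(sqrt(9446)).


97^2 = 9409 <= 9446 < 9604 = 98^2, so 97 <= sqrt(9446) < 98.
floor(sqrt(9446)) = 97.

97


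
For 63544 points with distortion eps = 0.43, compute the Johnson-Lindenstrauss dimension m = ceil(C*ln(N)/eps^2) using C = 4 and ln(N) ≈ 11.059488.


ln(63544) ≈ 11.059488.
eps^2 = 0.43^2 = 0.1849.
C*ln(N)/eps^2 ≈ 4*11.059488/0.1849 ≈ 239.2534.
m = ceil(239.2534) = 240.

240


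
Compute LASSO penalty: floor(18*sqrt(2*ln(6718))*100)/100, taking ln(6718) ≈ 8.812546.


ln(6718) ≈ 8.812546.
2*ln(n) ≈ 17.625092.
sqrt(2*ln(n)) ≈ sqrt(17.625092) ≈ 4.198225.
lambda ≈ 18*4.198225 = 75.56805.
floor(lambda*100)/100 = 75.56.

75.56


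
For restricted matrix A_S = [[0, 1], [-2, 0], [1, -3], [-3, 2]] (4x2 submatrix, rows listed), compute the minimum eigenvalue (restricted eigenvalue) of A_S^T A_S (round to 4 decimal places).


A_S^T A_S = [[14, -9], [-9, 14]].
trace = 28.
det = 115.
disc = trace^2 - 4*det = 784 - 4*115 = 324.
sqrt(324) = 18.
lam_min = (28 - 18)/2 = 5 = 5.0000.

5.0000


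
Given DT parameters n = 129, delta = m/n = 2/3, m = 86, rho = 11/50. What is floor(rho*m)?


m = 2/3*129 = 86.
rho = 11/50.
rho*m = 11/50*86 = 18.92.
k = floor(18.92) = 18.

18


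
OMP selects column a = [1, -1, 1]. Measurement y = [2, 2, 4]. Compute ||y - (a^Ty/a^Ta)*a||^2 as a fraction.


a^T a = 3.
a^T y = 4.
coeff = 4/3 = 4/3.
||r||^2 = 56/3.

56/3


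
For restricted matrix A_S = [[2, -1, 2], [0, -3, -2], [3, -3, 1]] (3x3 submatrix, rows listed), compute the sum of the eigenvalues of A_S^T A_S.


Sum of eigenvalues of A_S^T A_S = trace(A_S^T A_S) = sum of squared column norms of A_S.
A_S^T A_S diagonal: [13, 19, 9].
trace = 13 + 19 + 9 = 41.

41


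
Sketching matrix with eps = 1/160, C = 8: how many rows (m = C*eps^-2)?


1/eps = 160.
(1/eps)^2 = 25600.
m = 8*25600 = 204800.

204800


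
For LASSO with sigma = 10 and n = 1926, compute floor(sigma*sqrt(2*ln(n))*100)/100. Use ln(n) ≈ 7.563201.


ln(1926) ≈ 7.563201.
2*ln(n) ≈ 15.126402.
sqrt(2*ln(n)) ≈ sqrt(15.126402) ≈ 3.889268.
lambda ≈ 10*3.889268 = 38.89268.
floor(lambda*100)/100 = 38.89.

38.89


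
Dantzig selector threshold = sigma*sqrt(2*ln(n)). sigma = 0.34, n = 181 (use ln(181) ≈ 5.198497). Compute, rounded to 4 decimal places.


ln(181) ≈ 5.198497.
2*ln(n) ≈ 10.396994.
sqrt(2*ln(n)) ≈ sqrt(10.396994) ≈ 3.224437.
threshold ≈ 0.34*3.224437 = 1.09630858 ≈ 1.0963.

1.0963


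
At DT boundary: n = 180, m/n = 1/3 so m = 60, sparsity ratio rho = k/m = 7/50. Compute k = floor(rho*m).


m = 1/3*180 = 60.
rho = 7/50.
rho*m = 7/50*60 = 8.4.
k = floor(8.4) = 8.

8


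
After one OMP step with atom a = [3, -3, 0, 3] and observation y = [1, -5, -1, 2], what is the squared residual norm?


a^T a = 27.
a^T y = 24.
coeff = 24/27 = 8/9.
||r||^2 = 29/3.

29/3


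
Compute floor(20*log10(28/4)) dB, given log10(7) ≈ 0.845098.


||x||/||e|| = 28/4 = 7.
log10(7) ≈ 0.845098.
20*log10(||x||/||e||) ≈ 20*0.845098 = 16.90196.
floor(16.90196) = 16.

16


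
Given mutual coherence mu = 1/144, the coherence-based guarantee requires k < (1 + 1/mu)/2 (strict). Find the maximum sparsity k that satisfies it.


1/mu = 144.
1 + 1/mu = 145.
(1 + 1/mu)/2 = 72.5 is not an integer, so k_max = floor(72.5) = 72.

72


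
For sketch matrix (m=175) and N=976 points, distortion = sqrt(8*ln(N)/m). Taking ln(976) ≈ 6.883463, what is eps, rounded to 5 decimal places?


ln(976) ≈ 6.883463.
8*ln(N)/m ≈ 8*6.883463/175 ≈ 0.31467259.
eps = sqrt(0.31467259) ≈ 0.5609569 ≈ 0.56096.

0.56096


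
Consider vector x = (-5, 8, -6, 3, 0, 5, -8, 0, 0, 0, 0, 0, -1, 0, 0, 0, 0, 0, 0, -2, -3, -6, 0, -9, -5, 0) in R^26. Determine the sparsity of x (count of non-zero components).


Non-zero positions: [0, 1, 2, 3, 5, 6, 12, 19, 20, 21, 23, 24].
Sparsity = 12.

12


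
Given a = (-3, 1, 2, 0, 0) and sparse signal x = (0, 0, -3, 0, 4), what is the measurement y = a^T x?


Non-zero terms: ['2*-3', '0*4']
Products: [-6, 0]
y = sum = -6.

-6


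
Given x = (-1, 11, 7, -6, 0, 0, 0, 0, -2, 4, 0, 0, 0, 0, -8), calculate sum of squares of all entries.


Non-zero entries: [(0, -1), (1, 11), (2, 7), (3, -6), (8, -2), (9, 4), (14, -8)]
Squares: [1, 121, 49, 36, 4, 16, 64]
||x||_2^2 = sum = 291.

291


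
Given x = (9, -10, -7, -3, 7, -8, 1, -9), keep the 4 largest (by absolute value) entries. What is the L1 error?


Sorted |x_i| descending: [10, 9, 9, 8, 7, 7, 3, 1]
Keep top 4: [10, 9, 9, 8]
Tail entries: [7, 7, 3, 1]
L1 error = sum of tail = 18.

18


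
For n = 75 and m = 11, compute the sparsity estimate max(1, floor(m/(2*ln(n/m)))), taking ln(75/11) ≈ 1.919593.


n/m = 75/11.
ln(n/m) ≈ 1.919593.
2*ln(n/m) ≈ 3.839186.
m/(2*ln(n/m)) ≈ 11/3.839186 ≈ 2.8652.
floor = 2.
k_max = max(1, 2) = 2.

2


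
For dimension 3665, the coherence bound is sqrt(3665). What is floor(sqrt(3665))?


60^2 = 3600 <= 3665 < 3721 = 61^2, so 60 <= sqrt(3665) < 61.
floor(sqrt(3665)) = 60.

60


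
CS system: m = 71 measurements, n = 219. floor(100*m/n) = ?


100*m/n = 100*71/219 ≈ 32.4201.
floor = 32.

32


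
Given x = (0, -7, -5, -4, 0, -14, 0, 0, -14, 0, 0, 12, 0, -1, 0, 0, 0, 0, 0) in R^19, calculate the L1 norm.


Non-zero entries: [(1, -7), (2, -5), (3, -4), (5, -14), (8, -14), (11, 12), (13, -1)]
Absolute values: [7, 5, 4, 14, 14, 12, 1]
||x||_1 = sum = 57.

57


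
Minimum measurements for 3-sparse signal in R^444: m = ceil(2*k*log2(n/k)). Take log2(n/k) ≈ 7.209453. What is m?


log2(n/k) = log2(444/3) ≈ 7.209453.
2*k*log2(n/k) ≈ 2*3*7.209453 = 43.256718.
m = ceil(43.256718) = 44.

44


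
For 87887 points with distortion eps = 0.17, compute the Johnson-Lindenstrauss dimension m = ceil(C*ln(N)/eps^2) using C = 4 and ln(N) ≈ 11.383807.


ln(87887) ≈ 11.383807.
eps^2 = 0.17^2 = 0.0289.
C*ln(N)/eps^2 ≈ 4*11.383807/0.0289 ≈ 1575.6134.
m = ceil(1575.6134) = 1576.

1576


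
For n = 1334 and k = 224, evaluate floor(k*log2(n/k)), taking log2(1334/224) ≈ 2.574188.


log2(n/k) = log2(1334/224) ≈ 2.574188.
k*log2(n/k) ≈ 224*2.574188 = 576.618112.
floor(576.618112) = 576.

576


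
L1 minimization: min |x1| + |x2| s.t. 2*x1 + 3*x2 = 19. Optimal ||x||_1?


Axis intercepts:
  x1 = 19/2, x2 = 0: L1 = 19/2
  x1 = 0, x2 = 19/3: L1 = 19/3
x* = (0, 19/3)
||x*||_1 = 19/3.

19/3


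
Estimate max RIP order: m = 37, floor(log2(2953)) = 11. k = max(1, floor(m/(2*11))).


floor(log2(2953)) = 11.
2*11 = 22.
m/(2*floor(log2(n))) = 37/22 ≈ 1.6818.
floor = 1.
k = max(1, 1) = 1.

1


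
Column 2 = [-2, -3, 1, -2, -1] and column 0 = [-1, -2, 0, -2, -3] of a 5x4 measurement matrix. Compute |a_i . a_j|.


Inner product: -2*-1 + -3*-2 + 1*0 + -2*-2 + -1*-3
Products: [2, 6, 0, 4, 3]
Sum = 15.
|dot| = 15.

15


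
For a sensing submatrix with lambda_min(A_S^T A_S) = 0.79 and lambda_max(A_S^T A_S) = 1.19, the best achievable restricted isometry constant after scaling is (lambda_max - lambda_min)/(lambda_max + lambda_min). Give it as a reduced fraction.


lambda_max - lambda_min = 1.19 - 0.79 = 0.40.
lambda_max + lambda_min = 1.19 + 0.79 = 1.98.
delta = 0.40/1.98 = 40/198 = 20/99.

20/99


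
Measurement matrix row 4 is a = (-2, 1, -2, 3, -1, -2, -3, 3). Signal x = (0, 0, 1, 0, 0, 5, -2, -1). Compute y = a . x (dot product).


Non-zero terms: ['-2*1', '-2*5', '-3*-2', '3*-1']
Products: [-2, -10, 6, -3]
y = sum = -9.

-9


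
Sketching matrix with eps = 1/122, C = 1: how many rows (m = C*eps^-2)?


1/eps = 122.
(1/eps)^2 = 14884.
m = 1*14884 = 14884.

14884


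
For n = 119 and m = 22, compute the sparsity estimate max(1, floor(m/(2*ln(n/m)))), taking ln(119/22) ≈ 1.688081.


n/m = 119/22.
ln(n/m) ≈ 1.688081.
2*ln(n/m) ≈ 3.376162.
m/(2*ln(n/m)) ≈ 22/3.376162 ≈ 6.5163.
floor = 6.
k_max = max(1, 6) = 6.

6


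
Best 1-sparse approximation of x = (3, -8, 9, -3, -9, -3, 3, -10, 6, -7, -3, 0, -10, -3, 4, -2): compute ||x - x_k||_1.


Sorted |x_i| descending: [10, 10, 9, 9, 8, 7, 6, 4, 3, 3, 3, 3, 3, 3, 2, 0]
Keep top 1: [10]
Tail entries: [10, 9, 9, 8, 7, 6, 4, 3, 3, 3, 3, 3, 3, 2, 0]
L1 error = sum of tail = 73.

73


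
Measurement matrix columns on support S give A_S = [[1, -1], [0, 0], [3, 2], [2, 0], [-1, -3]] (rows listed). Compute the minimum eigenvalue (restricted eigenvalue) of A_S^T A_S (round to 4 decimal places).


A_S^T A_S = [[15, 8], [8, 14]].
trace = 29.
det = 146.
disc = trace^2 - 4*det = 841 - 4*146 = 257.
sqrt(257) ≈ 16.031220.
lam_min = (29 - sqrt(257))/2 ≈ (29 - 16.031220)/2 = 6.48439 ≈ 6.4844.

6.4844


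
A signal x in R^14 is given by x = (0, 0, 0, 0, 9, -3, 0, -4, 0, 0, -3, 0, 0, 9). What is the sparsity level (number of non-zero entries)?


Non-zero positions: [4, 5, 7, 10, 13].
Sparsity = 5.

5


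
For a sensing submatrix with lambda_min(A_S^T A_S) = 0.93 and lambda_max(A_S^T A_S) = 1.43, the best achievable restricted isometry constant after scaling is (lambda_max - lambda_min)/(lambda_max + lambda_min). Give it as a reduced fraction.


lambda_max - lambda_min = 1.43 - 0.93 = 0.50.
lambda_max + lambda_min = 1.43 + 0.93 = 2.36.
delta = 0.50/2.36 = 50/236 = 25/118.

25/118


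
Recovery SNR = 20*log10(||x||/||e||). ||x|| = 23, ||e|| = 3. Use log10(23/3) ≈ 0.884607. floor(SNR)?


||x||/||e|| = 23/3.
log10(23/3) ≈ 0.884607.
20*log10(||x||/||e||) ≈ 20*0.884607 = 17.69214.
floor(17.69214) = 17.

17


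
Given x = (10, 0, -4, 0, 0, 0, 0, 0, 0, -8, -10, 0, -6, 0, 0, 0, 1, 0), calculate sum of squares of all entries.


Non-zero entries: [(0, 10), (2, -4), (9, -8), (10, -10), (12, -6), (16, 1)]
Squares: [100, 16, 64, 100, 36, 1]
||x||_2^2 = sum = 317.

317


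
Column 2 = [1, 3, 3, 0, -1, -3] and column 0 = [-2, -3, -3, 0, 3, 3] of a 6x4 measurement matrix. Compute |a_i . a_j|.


Inner product: 1*-2 + 3*-3 + 3*-3 + 0*0 + -1*3 + -3*3
Products: [-2, -9, -9, 0, -3, -9]
Sum = -32.
|dot| = 32.

32


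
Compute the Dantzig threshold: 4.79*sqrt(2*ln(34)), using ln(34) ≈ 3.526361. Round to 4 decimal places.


ln(34) ≈ 3.526361.
2*ln(n) ≈ 7.052722.
sqrt(2*ln(n)) ≈ sqrt(7.052722) ≈ 2.655696.
threshold ≈ 4.79*2.655696 = 12.72078384 ≈ 12.7208.

12.7208


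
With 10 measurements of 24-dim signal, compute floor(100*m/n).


100*m/n = 100*10/24 ≈ 41.6667.
floor = 41.

41


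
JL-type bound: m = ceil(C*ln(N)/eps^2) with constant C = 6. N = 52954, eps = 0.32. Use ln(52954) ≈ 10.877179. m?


ln(52954) ≈ 10.877179.
eps^2 = 0.32^2 = 0.1024.
C*ln(N)/eps^2 ≈ 6*10.877179/0.1024 ≈ 637.3347.
m = ceil(637.3347) = 638.

638


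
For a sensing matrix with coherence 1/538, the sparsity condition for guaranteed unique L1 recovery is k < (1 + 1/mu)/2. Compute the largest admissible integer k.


1/mu = 538.
1 + 1/mu = 539.
(1 + 1/mu)/2 = 269.5 is not an integer, so k_max = floor(269.5) = 269.

269


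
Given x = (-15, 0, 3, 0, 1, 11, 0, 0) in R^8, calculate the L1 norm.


Non-zero entries: [(0, -15), (2, 3), (4, 1), (5, 11)]
Absolute values: [15, 3, 1, 11]
||x||_1 = sum = 30.

30


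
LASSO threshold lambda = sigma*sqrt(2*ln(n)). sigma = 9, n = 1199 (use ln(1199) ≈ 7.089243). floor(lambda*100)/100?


ln(1199) ≈ 7.089243.
2*ln(n) ≈ 14.178486.
sqrt(2*ln(n)) ≈ sqrt(14.178486) ≈ 3.765433.
lambda ≈ 9*3.765433 = 33.888897.
floor(lambda*100)/100 = 33.88.

33.88


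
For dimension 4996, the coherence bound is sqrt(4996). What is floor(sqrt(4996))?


70^2 = 4900 <= 4996 < 5041 = 71^2, so 70 <= sqrt(4996) < 71.
floor(sqrt(4996)) = 70.

70


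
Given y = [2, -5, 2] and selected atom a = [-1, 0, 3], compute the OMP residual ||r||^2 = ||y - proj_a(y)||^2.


a^T a = 10.
a^T y = 4.
coeff = 4/10 = 2/5.
||r||^2 = 157/5.

157/5


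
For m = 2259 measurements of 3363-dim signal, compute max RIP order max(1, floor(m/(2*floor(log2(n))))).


floor(log2(3363)) = 11.
2*11 = 22.
m/(2*floor(log2(n))) = 2259/22 ≈ 102.6818.
floor = 102.
k = max(1, 102) = 102.

102


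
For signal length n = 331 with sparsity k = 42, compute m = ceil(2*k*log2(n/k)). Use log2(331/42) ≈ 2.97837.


log2(n/k) = log2(331/42) ≈ 2.97837.
2*k*log2(n/k) ≈ 2*42*2.97837 = 250.18308.
m = ceil(250.18308) = 251.

251


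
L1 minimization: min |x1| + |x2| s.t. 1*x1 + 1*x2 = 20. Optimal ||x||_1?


Axis intercepts:
  x1 = 20, x2 = 0: L1 = 20
  x1 = 0, x2 = 20: L1 = 20
x* = (20, 0)
||x*||_1 = 20.

20


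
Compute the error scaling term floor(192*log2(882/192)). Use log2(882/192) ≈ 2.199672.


log2(n/k) = log2(882/192) ≈ 2.199672.
k*log2(n/k) ≈ 192*2.199672 = 422.337024.
floor(422.337024) = 422.

422


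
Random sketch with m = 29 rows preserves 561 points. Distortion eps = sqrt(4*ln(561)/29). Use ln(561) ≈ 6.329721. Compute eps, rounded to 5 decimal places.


ln(561) ≈ 6.329721.
4*ln(N)/m ≈ 4*6.329721/29 ≈ 0.87306497.
eps = sqrt(0.87306497) ≈ 0.9343795 ≈ 0.93438.

0.93438


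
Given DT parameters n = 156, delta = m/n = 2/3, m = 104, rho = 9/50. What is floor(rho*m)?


m = 2/3*156 = 104.
rho = 9/50.
rho*m = 9/50*104 = 18.72.
k = floor(18.72) = 18.

18


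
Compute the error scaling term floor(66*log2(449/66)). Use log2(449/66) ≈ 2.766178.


log2(n/k) = log2(449/66) ≈ 2.766178.
k*log2(n/k) ≈ 66*2.766178 = 182.567748.
floor(182.567748) = 182.

182


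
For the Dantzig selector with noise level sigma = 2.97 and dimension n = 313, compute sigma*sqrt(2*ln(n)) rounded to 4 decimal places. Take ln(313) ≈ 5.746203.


ln(313) ≈ 5.746203.
2*ln(n) ≈ 11.492406.
sqrt(2*ln(n)) ≈ sqrt(11.492406) ≈ 3.390045.
threshold ≈ 2.97*3.390045 = 10.06843365 ≈ 10.0684.

10.0684


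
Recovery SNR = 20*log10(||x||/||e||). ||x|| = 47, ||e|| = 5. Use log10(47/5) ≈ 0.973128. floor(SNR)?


||x||/||e|| = 47/5.
log10(47/5) ≈ 0.973128.
20*log10(||x||/||e||) ≈ 20*0.973128 = 19.46256.
floor(19.46256) = 19.

19


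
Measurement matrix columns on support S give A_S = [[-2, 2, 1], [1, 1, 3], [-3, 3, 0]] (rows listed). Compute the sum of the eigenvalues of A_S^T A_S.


Sum of eigenvalues of A_S^T A_S = trace(A_S^T A_S) = sum of squared column norms of A_S.
A_S^T A_S diagonal: [14, 14, 10].
trace = 14 + 14 + 10 = 38.

38


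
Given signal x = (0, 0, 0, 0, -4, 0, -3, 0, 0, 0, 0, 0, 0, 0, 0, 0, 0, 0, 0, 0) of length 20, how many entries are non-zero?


Non-zero positions: [4, 6].
Sparsity = 2.

2


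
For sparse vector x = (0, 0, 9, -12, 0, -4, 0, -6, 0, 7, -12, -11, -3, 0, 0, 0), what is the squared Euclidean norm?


Non-zero entries: [(2, 9), (3, -12), (5, -4), (7, -6), (9, 7), (10, -12), (11, -11), (12, -3)]
Squares: [81, 144, 16, 36, 49, 144, 121, 9]
||x||_2^2 = sum = 600.

600


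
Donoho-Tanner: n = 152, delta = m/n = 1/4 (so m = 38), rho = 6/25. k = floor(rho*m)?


m = 1/4*152 = 38.
rho = 6/25.
rho*m = 6/25*38 = 9.12.
k = floor(9.12) = 9.

9


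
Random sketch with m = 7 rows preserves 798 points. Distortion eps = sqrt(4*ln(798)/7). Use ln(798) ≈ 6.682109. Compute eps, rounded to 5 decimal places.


ln(798) ≈ 6.682109.
4*ln(N)/m ≈ 4*6.682109/7 ≈ 3.818348.
eps = sqrt(3.818348) ≈ 1.9540594 ≈ 1.95406.

1.95406


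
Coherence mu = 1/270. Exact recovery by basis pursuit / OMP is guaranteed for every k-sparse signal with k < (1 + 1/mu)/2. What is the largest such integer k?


1/mu = 270.
1 + 1/mu = 271.
(1 + 1/mu)/2 = 135.5 is not an integer, so k_max = floor(135.5) = 135.

135


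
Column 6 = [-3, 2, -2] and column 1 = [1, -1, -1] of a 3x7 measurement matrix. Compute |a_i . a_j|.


Inner product: -3*1 + 2*-1 + -2*-1
Products: [-3, -2, 2]
Sum = -3.
|dot| = 3.

3


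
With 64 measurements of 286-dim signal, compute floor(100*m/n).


100*m/n = 100*64/286 ≈ 22.3776.
floor = 22.

22


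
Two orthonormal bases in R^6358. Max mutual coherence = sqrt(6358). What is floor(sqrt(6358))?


79^2 = 6241 <= 6358 < 6400 = 80^2, so 79 <= sqrt(6358) < 80.
floor(sqrt(6358)) = 79.

79


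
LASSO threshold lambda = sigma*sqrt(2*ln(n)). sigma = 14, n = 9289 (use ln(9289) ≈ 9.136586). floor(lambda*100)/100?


ln(9289) ≈ 9.136586.
2*ln(n) ≈ 18.273172.
sqrt(2*ln(n)) ≈ sqrt(18.273172) ≈ 4.274713.
lambda ≈ 14*4.274713 = 59.845982.
floor(lambda*100)/100 = 59.84.

59.84


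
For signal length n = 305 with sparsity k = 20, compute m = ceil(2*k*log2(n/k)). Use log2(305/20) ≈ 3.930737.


log2(n/k) = log2(305/20) ≈ 3.930737.
2*k*log2(n/k) ≈ 2*20*3.930737 = 157.22948.
m = ceil(157.22948) = 158.

158


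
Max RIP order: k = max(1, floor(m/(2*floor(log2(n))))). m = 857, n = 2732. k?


floor(log2(2732)) = 11.
2*11 = 22.
m/(2*floor(log2(n))) = 857/22 ≈ 38.9545.
floor = 38.
k = max(1, 38) = 38.

38


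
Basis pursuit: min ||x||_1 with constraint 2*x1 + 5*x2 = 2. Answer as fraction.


Axis intercepts:
  x1 = 1, x2 = 0: L1 = 1
  x1 = 0, x2 = 2/5: L1 = 2/5
x* = (0, 2/5)
||x*||_1 = 2/5.

2/5


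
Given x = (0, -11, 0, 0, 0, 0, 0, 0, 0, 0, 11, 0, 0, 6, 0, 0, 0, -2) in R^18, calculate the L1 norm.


Non-zero entries: [(1, -11), (10, 11), (13, 6), (17, -2)]
Absolute values: [11, 11, 6, 2]
||x||_1 = sum = 30.

30


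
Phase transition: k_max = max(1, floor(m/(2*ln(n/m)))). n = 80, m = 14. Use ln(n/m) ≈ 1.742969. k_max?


n/m = 80/14 = 40/7.
ln(n/m) ≈ 1.742969.
2*ln(n/m) ≈ 3.485938.
m/(2*ln(n/m)) ≈ 14/3.485938 ≈ 4.0161.
floor = 4.
k_max = max(1, 4) = 4.

4


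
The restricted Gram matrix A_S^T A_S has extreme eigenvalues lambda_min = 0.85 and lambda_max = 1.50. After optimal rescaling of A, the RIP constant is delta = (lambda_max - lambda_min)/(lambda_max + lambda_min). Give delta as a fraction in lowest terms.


lambda_max - lambda_min = 1.50 - 0.85 = 0.65.
lambda_max + lambda_min = 1.50 + 0.85 = 2.35.
delta = 0.65/2.35 = 65/235 = 13/47.

13/47


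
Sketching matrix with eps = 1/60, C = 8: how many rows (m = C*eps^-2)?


1/eps = 60.
(1/eps)^2 = 3600.
m = 8*3600 = 28800.

28800


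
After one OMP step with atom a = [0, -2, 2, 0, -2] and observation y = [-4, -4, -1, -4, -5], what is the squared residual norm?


a^T a = 12.
a^T y = 16.
coeff = 16/12 = 4/3.
||r||^2 = 158/3.

158/3


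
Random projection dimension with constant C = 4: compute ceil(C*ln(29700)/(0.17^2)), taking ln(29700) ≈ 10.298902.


ln(29700) ≈ 10.298902.
eps^2 = 0.17^2 = 0.0289.
C*ln(N)/eps^2 ≈ 4*10.298902/0.0289 ≈ 1425.4536.
m = ceil(1425.4536) = 1426.

1426


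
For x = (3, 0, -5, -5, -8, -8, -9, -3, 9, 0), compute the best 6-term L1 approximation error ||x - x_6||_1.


Sorted |x_i| descending: [9, 9, 8, 8, 5, 5, 3, 3, 0, 0]
Keep top 6: [9, 9, 8, 8, 5, 5]
Tail entries: [3, 3, 0, 0]
L1 error = sum of tail = 6.

6


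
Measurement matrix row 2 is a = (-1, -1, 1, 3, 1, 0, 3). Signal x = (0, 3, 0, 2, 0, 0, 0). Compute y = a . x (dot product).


Non-zero terms: ['-1*3', '3*2']
Products: [-3, 6]
y = sum = 3.

3


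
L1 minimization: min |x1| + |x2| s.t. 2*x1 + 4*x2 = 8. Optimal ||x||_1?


Axis intercepts:
  x1 = 4, x2 = 0: L1 = 4
  x1 = 0, x2 = 2: L1 = 2
x* = (0, 2)
||x*||_1 = 2.

2


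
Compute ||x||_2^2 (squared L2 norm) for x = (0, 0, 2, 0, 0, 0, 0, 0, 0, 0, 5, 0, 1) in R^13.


Non-zero entries: [(2, 2), (10, 5), (12, 1)]
Squares: [4, 25, 1]
||x||_2^2 = sum = 30.

30


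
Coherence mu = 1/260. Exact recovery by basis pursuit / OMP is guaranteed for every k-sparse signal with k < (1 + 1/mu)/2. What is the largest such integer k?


1/mu = 260.
1 + 1/mu = 261.
(1 + 1/mu)/2 = 130.5 is not an integer, so k_max = floor(130.5) = 130.

130


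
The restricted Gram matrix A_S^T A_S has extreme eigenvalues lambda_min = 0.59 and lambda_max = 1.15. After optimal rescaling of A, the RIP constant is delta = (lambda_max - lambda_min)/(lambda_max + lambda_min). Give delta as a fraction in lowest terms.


lambda_max - lambda_min = 1.15 - 0.59 = 0.56.
lambda_max + lambda_min = 1.15 + 0.59 = 1.74.
delta = 0.56/1.74 = 56/174 = 28/87.

28/87


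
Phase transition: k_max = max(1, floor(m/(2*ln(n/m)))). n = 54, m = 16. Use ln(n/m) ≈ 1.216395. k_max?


n/m = 54/16 = 27/8.
ln(n/m) ≈ 1.216395.
2*ln(n/m) ≈ 2.43279.
m/(2*ln(n/m)) ≈ 16/2.43279 ≈ 6.5768.
floor = 6.
k_max = max(1, 6) = 6.

6


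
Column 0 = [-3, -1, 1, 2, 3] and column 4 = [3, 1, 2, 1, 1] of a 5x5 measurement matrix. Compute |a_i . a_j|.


Inner product: -3*3 + -1*1 + 1*2 + 2*1 + 3*1
Products: [-9, -1, 2, 2, 3]
Sum = -3.
|dot| = 3.

3


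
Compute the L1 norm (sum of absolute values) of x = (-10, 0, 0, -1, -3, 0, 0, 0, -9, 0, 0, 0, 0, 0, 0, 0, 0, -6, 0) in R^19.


Non-zero entries: [(0, -10), (3, -1), (4, -3), (8, -9), (17, -6)]
Absolute values: [10, 1, 3, 9, 6]
||x||_1 = sum = 29.

29


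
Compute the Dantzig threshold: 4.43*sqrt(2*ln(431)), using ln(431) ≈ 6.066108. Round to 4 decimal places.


ln(431) ≈ 6.066108.
2*ln(n) ≈ 12.132216.
sqrt(2*ln(n)) ≈ sqrt(12.132216) ≈ 3.483133.
threshold ≈ 4.43*3.483133 = 15.43027919 ≈ 15.4303.

15.4303


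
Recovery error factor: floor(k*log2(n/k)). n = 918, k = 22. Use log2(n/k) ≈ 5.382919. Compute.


log2(n/k) = log2(918/22) ≈ 5.382919.
k*log2(n/k) ≈ 22*5.382919 = 118.424218.
floor(118.424218) = 118.

118


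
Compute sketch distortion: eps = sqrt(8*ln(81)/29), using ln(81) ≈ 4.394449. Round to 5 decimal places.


ln(81) ≈ 4.394449.
8*ln(N)/m ≈ 8*4.394449/29 ≈ 1.21226179.
eps = sqrt(1.21226179) ≈ 1.1010276 ≈ 1.10103.

1.10103


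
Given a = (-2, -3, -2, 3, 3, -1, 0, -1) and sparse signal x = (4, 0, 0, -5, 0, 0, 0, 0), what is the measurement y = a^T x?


Non-zero terms: ['-2*4', '3*-5']
Products: [-8, -15]
y = sum = -23.

-23


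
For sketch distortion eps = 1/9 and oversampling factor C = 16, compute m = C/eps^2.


1/eps = 9.
(1/eps)^2 = 81.
m = 16*81 = 1296.

1296


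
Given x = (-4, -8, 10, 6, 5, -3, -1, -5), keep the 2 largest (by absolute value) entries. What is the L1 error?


Sorted |x_i| descending: [10, 8, 6, 5, 5, 4, 3, 1]
Keep top 2: [10, 8]
Tail entries: [6, 5, 5, 4, 3, 1]
L1 error = sum of tail = 24.

24


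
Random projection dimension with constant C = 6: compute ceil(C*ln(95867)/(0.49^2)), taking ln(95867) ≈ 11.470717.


ln(95867) ≈ 11.470717.
eps^2 = 0.49^2 = 0.2401.
C*ln(N)/eps^2 ≈ 6*11.470717/0.2401 ≈ 286.6485.
m = ceil(286.6485) = 287.

287


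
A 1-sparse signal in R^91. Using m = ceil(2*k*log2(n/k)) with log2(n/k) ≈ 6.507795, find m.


log2(n/k) = log2(91/1) ≈ 6.507795.
2*k*log2(n/k) ≈ 2*1*6.507795 = 13.01559.
m = ceil(13.01559) = 14.

14


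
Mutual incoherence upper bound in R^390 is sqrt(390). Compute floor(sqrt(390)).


19^2 = 361 <= 390 < 400 = 20^2, so 19 <= sqrt(390) < 20.
floor(sqrt(390)) = 19.

19


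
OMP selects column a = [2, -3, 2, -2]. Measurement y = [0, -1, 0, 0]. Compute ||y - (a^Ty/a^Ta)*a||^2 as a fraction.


a^T a = 21.
a^T y = 3.
coeff = 3/21 = 1/7.
||r||^2 = 4/7.

4/7


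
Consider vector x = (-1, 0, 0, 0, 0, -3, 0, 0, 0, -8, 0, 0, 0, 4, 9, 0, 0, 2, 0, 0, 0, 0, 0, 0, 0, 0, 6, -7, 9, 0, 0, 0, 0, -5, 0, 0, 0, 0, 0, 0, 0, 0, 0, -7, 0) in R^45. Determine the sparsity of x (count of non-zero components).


Non-zero positions: [0, 5, 9, 13, 14, 17, 26, 27, 28, 33, 43].
Sparsity = 11.

11


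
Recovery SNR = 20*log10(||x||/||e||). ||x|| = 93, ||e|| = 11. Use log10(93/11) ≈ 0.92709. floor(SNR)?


||x||/||e|| = 93/11.
log10(93/11) ≈ 0.92709.
20*log10(||x||/||e||) ≈ 20*0.92709 = 18.5418.
floor(18.5418) = 18.

18
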